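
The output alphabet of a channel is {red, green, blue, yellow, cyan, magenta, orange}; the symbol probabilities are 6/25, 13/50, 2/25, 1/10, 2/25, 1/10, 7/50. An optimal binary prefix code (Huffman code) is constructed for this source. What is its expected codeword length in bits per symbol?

Repeatedly combine the two least-probable nodes; the expected code length is the sum of the merged weights.
merge 2/25 + 2/25 → 4/25
merge 1/10 + 1/10 → 1/5
merge 7/50 + 4/25 → 3/10
merge 1/5 + 6/25 → 11/25
merge 13/50 + 3/10 → 14/25
merge 11/25 + 14/25 → 1
L = 4/25 + 1/5 + 3/10 + 11/25 + 14/25 + 1 = 133/50 = 2.66 bits/symbol.

2.66 bits/symbol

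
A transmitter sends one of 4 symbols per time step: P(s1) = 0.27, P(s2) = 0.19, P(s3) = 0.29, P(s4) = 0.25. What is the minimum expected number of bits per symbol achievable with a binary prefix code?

2 bits/symbol

Repeatedly combine the two least-probable nodes; the expected code length is the sum of the merged weights.
merge 19/100 + 1/4 → 11/25
merge 27/100 + 29/100 → 14/25
merge 11/25 + 14/25 → 1
L = 11/25 + 14/25 + 1 = 2 bits/symbol.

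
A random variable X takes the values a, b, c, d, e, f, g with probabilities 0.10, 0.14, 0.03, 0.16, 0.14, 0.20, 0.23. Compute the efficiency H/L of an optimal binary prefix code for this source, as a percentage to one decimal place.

Entropy H = −Σ p log₂ p ≈ 2.6533 bits.
Huffman merges: 3/100+1/10→13/100; 13/100+7/50→27/100; 7/50+4/25→3/10; 1/5+23/100→43/100; 27/100+3/10→57/100; 43/100+57/100→1. L = 27/10 ≈ 2.7000.
Efficiency = H/L = 2.6533/2.7000 = 98.3%.

98.3%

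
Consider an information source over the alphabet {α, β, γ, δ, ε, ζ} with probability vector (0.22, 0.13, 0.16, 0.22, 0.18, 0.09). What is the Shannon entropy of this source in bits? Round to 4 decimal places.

2.5248 bits

H = −Σ pᵢ log₂ pᵢ.
−0.22·log₂(0.22) = 0.4806
−0.13·log₂(0.13) = 0.3826
−0.16·log₂(0.16) = 0.4230
−0.22·log₂(0.22) = 0.4806
−0.18·log₂(0.18) = 0.4453
−0.09·log₂(0.09) = 0.3127
Sum ≈ 2.5248 → 2.5248 bits.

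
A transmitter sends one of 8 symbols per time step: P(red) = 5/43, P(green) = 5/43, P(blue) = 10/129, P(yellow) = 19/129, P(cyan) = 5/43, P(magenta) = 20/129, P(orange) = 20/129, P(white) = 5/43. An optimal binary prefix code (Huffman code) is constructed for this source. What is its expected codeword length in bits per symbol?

3 bits/symbol

Repeatedly combine the two least-probable nodes; the expected code length is the sum of the merged weights.
merge 10/129 + 5/43 → 25/129
merge 5/43 + 5/43 → 10/43
merge 5/43 + 19/129 → 34/129
merge 20/129 + 20/129 → 40/129
merge 25/129 + 10/43 → 55/129
merge 34/129 + 40/129 → 74/129
merge 55/129 + 74/129 → 1
L = 25/129 + 10/43 + 34/129 + 40/129 + 55/129 + 74/129 + 1 = 3 bits/symbol.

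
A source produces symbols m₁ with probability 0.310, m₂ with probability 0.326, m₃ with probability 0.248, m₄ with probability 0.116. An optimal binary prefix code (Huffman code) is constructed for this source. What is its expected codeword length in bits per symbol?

2 bits/symbol

Repeatedly combine the two least-probable nodes; the expected code length is the sum of the merged weights.
merge 29/250 + 31/125 → 91/250
merge 31/100 + 163/500 → 159/250
merge 91/250 + 159/250 → 1
L = 91/250 + 159/250 + 1 = 2 bits/symbol.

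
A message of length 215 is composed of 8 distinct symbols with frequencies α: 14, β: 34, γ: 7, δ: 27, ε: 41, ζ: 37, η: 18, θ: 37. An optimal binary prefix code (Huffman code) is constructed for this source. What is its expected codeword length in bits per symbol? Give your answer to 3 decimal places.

2.907 bits/symbol

Probabilities are the counts divided by 215.
Repeatedly combine the two least-probable nodes; the expected code length is the sum of the merged weights.
merge 7/215 + 14/215 → 21/215
merge 18/215 + 21/215 → 39/215
merge 27/215 + 34/215 → 61/215
merge 37/215 + 37/215 → 74/215
merge 39/215 + 41/215 → 16/43
merge 61/215 + 74/215 → 27/43
merge 16/43 + 27/43 → 1
L = 21/215 + 39/215 + 61/215 + 74/215 + 16/43 + 27/43 + 1 = 125/43 ≈ 2.907 bits/symbol.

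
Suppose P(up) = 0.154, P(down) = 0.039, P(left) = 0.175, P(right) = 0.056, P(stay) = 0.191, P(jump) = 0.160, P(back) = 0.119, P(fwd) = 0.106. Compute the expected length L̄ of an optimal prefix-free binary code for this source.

2.904 bits/symbol

Repeatedly combine the two least-probable nodes; the expected code length is the sum of the merged weights.
merge 39/1000 + 7/125 → 19/200
merge 19/200 + 53/500 → 201/1000
merge 119/1000 + 77/500 → 273/1000
merge 4/25 + 7/40 → 67/200
merge 191/1000 + 201/1000 → 49/125
merge 273/1000 + 67/200 → 76/125
merge 49/125 + 76/125 → 1
L = 19/200 + 201/1000 + 273/1000 + 67/200 + 49/125 + 76/125 + 1 = 363/125 = 2.904 bits/symbol.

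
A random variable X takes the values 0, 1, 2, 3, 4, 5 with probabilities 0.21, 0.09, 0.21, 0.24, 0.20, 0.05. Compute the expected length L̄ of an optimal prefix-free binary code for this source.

2.48 bits/symbol

Repeatedly combine the two least-probable nodes; the expected code length is the sum of the merged weights.
merge 1/20 + 9/100 → 7/50
merge 7/50 + 1/5 → 17/50
merge 21/100 + 21/100 → 21/50
merge 6/25 + 17/50 → 29/50
merge 21/50 + 29/50 → 1
L = 7/50 + 17/50 + 21/50 + 29/50 + 1 = 62/25 = 2.48 bits/symbol.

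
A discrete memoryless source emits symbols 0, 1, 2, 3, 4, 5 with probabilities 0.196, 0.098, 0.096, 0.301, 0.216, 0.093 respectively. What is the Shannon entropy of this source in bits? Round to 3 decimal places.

2.431 bits

H = −Σ pᵢ log₂ pᵢ.
−0.196·log₂(0.196) = 0.4608
−0.098·log₂(0.098) = 0.3284
−0.096·log₂(0.096) = 0.3246
−0.301·log₂(0.301) = 0.5214
−0.216·log₂(0.216) = 0.4776
−0.093·log₂(0.093) = 0.3187
Sum ≈ 2.4314 → 2.431 bits.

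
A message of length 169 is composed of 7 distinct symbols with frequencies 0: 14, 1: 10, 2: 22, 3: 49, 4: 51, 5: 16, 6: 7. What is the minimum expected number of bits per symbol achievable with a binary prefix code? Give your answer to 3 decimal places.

2.509 bits/symbol

Probabilities are the counts divided by 169.
Repeatedly combine the two least-probable nodes; the expected code length is the sum of the merged weights.
merge 7/169 + 10/169 → 17/169
merge 14/169 + 16/169 → 30/169
merge 17/169 + 22/169 → 3/13
merge 30/169 + 3/13 → 69/169
merge 49/169 + 51/169 → 100/169
merge 69/169 + 100/169 → 1
L = 17/169 + 30/169 + 3/13 + 69/169 + 100/169 + 1 = 424/169 ≈ 2.509 bits/symbol.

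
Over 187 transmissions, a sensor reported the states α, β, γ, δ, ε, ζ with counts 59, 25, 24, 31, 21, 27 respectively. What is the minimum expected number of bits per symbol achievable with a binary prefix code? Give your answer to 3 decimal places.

2.519 bits/symbol

Probabilities are the counts divided by 187.
Repeatedly combine the two least-probable nodes; the expected code length is the sum of the merged weights.
merge 21/187 + 24/187 → 45/187
merge 25/187 + 27/187 → 52/187
merge 31/187 + 45/187 → 76/187
merge 52/187 + 59/187 → 111/187
merge 76/187 + 111/187 → 1
L = 45/187 + 52/187 + 76/187 + 111/187 + 1 = 471/187 ≈ 2.519 bits/symbol.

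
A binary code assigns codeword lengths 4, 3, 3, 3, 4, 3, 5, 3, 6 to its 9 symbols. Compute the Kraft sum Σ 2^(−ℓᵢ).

0.796875

With common denominator 2^6 = 64: Σ 2^(−ℓᵢ) = 4/64 + 8/64 + 8/64 + 8/64 + 4/64 + 8/64 + 2/64 + 8/64 + 1/64 = 51/64 = 0.796875.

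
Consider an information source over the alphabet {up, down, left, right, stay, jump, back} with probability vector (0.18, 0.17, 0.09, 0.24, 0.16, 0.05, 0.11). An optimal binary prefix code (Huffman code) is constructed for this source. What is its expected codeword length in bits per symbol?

2.72 bits/symbol

Repeatedly combine the two least-probable nodes; the expected code length is the sum of the merged weights.
merge 1/20 + 9/100 → 7/50
merge 11/100 + 7/50 → 1/4
merge 4/25 + 17/100 → 33/100
merge 9/50 + 6/25 → 21/50
merge 1/4 + 33/100 → 29/50
merge 21/50 + 29/50 → 1
L = 7/50 + 1/4 + 33/100 + 21/50 + 29/50 + 1 = 68/25 = 2.72 bits/symbol.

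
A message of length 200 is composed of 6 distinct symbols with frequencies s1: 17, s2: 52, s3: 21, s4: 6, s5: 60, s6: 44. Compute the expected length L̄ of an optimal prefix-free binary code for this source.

2.335 bits/symbol

Probabilities are the counts divided by 200.
Repeatedly combine the two least-probable nodes; the expected code length is the sum of the merged weights.
merge 3/100 + 17/200 → 23/200
merge 21/200 + 23/200 → 11/50
merge 11/50 + 11/50 → 11/25
merge 13/50 + 3/10 → 14/25
merge 11/25 + 14/25 → 1
L = 23/200 + 11/50 + 11/25 + 14/25 + 1 = 467/200 = 2.335 bits/symbol.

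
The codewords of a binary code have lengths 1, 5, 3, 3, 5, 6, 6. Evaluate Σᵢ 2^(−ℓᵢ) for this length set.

0.84375

With common denominator 2^6 = 64: Σ 2^(−ℓᵢ) = 32/64 + 2/64 + 8/64 + 8/64 + 2/64 + 1/64 + 1/64 = 54/64 = 0.84375.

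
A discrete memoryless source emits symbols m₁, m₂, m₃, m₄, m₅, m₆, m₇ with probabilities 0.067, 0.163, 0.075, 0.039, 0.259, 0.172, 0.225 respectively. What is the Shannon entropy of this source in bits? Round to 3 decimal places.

2.576 bits

H = −Σ pᵢ log₂ pᵢ.
−0.067·log₂(0.067) = 0.2613
−0.163·log₂(0.163) = 0.4266
−0.075·log₂(0.075) = 0.2803
−0.039·log₂(0.039) = 0.1825
−0.259·log₂(0.259) = 0.5048
−0.172·log₂(0.172) = 0.4368
−0.225·log₂(0.225) = 0.4842
Sum ≈ 2.5764 → 2.576 bits.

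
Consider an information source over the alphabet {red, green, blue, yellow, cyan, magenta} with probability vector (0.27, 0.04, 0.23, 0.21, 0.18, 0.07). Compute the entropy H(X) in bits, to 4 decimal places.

2.3701 bits

H = −Σ pᵢ log₂ pᵢ.
−0.27·log₂(0.27) = 0.5100
−0.04·log₂(0.04) = 0.1858
−0.23·log₂(0.23) = 0.4877
−0.21·log₂(0.21) = 0.4728
−0.18·log₂(0.18) = 0.4453
−0.07·log₂(0.07) = 0.2686
Sum ≈ 2.3701 → 2.3701 bits.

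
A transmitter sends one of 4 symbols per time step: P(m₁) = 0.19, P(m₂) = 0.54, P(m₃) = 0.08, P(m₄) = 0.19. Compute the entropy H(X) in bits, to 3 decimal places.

1.682 bits

H = −Σ pᵢ log₂ pᵢ.
−0.19·log₂(0.19) = 0.4552
−0.54·log₂(0.54) = 0.4800
−0.08·log₂(0.08) = 0.2915
−0.19·log₂(0.19) = 0.4552
Sum ≈ 1.6820 → 1.682 bits.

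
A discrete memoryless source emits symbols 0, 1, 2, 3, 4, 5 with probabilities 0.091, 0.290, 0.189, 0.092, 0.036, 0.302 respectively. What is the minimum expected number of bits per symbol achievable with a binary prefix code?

2.346 bits/symbol

Repeatedly combine the two least-probable nodes; the expected code length is the sum of the merged weights.
merge 9/250 + 91/1000 → 127/1000
merge 23/250 + 127/1000 → 219/1000
merge 189/1000 + 219/1000 → 51/125
merge 29/100 + 151/500 → 74/125
merge 51/125 + 74/125 → 1
L = 127/1000 + 219/1000 + 51/125 + 74/125 + 1 = 1173/500 = 2.346 bits/symbol.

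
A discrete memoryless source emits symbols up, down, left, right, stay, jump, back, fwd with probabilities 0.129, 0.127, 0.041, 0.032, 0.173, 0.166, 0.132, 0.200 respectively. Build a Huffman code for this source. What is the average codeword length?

Repeatedly combine the two least-probable nodes; the expected code length is the sum of the merged weights.
merge 4/125 + 41/1000 → 73/1000
merge 73/1000 + 127/1000 → 1/5
merge 129/1000 + 33/250 → 261/1000
merge 83/500 + 173/1000 → 339/1000
merge 1/5 + 1/5 → 2/5
merge 261/1000 + 339/1000 → 3/5
merge 2/5 + 3/5 → 1
L = 73/1000 + 1/5 + 261/1000 + 339/1000 + 2/5 + 3/5 + 1 = 2873/1000 = 2.873 bits/symbol.

2.873 bits/symbol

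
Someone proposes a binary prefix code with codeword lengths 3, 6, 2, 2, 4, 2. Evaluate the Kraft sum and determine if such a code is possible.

0.953125; yes

With common denominator 2^6 = 64: Σ 2^(−ℓᵢ) = 8/64 + 1/64 + 16/64 + 16/64 + 4/64 + 16/64 = 61/64 = 0.953125.
Kraft's inequality requires Σ ≤ 1; here Σ = 0.953125 ≤ 1, so such a prefix code exists.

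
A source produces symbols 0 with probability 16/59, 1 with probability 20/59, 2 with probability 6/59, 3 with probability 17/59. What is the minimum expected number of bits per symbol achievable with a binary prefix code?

2 bits/symbol

Repeatedly combine the two least-probable nodes; the expected code length is the sum of the merged weights.
merge 6/59 + 16/59 → 22/59
merge 17/59 + 20/59 → 37/59
merge 22/59 + 37/59 → 1
L = 22/59 + 37/59 + 1 = 2 bits/symbol.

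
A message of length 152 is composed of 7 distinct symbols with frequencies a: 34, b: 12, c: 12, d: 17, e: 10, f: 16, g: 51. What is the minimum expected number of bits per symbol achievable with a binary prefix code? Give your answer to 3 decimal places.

2.586 bits/symbol

Probabilities are the counts divided by 152.
Repeatedly combine the two least-probable nodes; the expected code length is the sum of the merged weights.
merge 5/76 + 3/38 → 11/76
merge 3/38 + 2/19 → 7/38
merge 17/152 + 11/76 → 39/152
merge 7/38 + 17/76 → 31/76
merge 39/152 + 51/152 → 45/76
merge 31/76 + 45/76 → 1
L = 11/76 + 7/38 + 39/152 + 31/76 + 45/76 + 1 = 393/152 ≈ 2.586 bits/symbol.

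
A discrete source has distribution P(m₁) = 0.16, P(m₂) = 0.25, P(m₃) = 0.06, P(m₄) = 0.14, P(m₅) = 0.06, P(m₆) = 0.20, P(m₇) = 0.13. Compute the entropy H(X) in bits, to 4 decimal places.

2.6542 bits

H = −Σ pᵢ log₂ pᵢ.
−0.16·log₂(0.16) = 0.4230
−0.25·log₂(0.25) = 0.5000
−0.06·log₂(0.06) = 0.2435
−0.14·log₂(0.14) = 0.3971
−0.06·log₂(0.06) = 0.2435
−0.20·log₂(0.20) = 0.4644
−0.13·log₂(0.13) = 0.3826
Sum ≈ 2.6542 → 2.6542 bits.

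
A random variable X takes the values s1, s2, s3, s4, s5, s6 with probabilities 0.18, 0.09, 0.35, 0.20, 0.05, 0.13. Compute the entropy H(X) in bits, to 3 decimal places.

H = −Σ pᵢ log₂ pᵢ.
−0.18·log₂(0.18) = 0.4453
−0.09·log₂(0.09) = 0.3127
−0.35·log₂(0.35) = 0.5301
−0.20·log₂(0.20) = 0.4644
−0.05·log₂(0.05) = 0.2161
−0.13·log₂(0.13) = 0.3826
Sum ≈ 2.3512 → 2.351 bits.

2.351 bits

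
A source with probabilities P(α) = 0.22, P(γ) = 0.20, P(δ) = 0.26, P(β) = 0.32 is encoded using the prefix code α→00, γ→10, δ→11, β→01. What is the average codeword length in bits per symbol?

2 bits/symbol

L̄ = Σ pᵢ·ℓᵢ = 0.22·2 + 0.20·2 + 0.26·2 + 0.32·2 = 2 bits/symbol.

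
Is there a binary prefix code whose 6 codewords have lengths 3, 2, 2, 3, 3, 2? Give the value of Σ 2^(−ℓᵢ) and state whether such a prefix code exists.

1.125; no

With common denominator 2^3 = 8: Σ 2^(−ℓᵢ) = 1/8 + 2/8 + 2/8 + 1/8 + 1/8 + 2/8 = 9/8 = 1.125.
Kraft's inequality requires Σ ≤ 1; here Σ = 1.125 > 1, so no such prefix code exists.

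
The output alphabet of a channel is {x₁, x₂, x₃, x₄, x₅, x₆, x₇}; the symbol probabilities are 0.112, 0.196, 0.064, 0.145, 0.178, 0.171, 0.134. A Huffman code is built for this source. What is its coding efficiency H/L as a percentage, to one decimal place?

97.8%

Entropy H = −Σ p log₂ p ≈ 2.7398 bits.
Huffman merges: 8/125+14/125→22/125; 67/500+29/200→279/1000; 171/1000+22/125→347/1000; 89/500+49/250→187/500; 279/1000+347/1000→313/500; 187/500+313/500→1. L = 1401/500 ≈ 2.8020.
Efficiency = H/L = 2.7398/2.8020 = 97.8%.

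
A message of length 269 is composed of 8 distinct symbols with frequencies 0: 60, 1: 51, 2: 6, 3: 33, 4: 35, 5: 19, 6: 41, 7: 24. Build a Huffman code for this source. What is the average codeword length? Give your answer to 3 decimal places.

Probabilities are the counts divided by 269.
Repeatedly combine the two least-probable nodes; the expected code length is the sum of the merged weights.
merge 6/269 + 19/269 → 25/269
merge 24/269 + 25/269 → 49/269
merge 33/269 + 35/269 → 68/269
merge 41/269 + 49/269 → 90/269
merge 51/269 + 60/269 → 111/269
merge 68/269 + 90/269 → 158/269
merge 111/269 + 158/269 → 1
L = 25/269 + 49/269 + 68/269 + 90/269 + 111/269 + 158/269 + 1 = 770/269 ≈ 2.862 bits/symbol.

2.862 bits/symbol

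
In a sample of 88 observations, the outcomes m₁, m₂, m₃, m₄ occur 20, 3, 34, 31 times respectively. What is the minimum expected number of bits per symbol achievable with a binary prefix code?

Probabilities are the counts divided by 88.
Repeatedly combine the two least-probable nodes; the expected code length is the sum of the merged weights.
merge 3/88 + 5/22 → 23/88
merge 23/88 + 31/88 → 27/44
merge 17/44 + 27/44 → 1
L = 23/88 + 27/44 + 1 = 15/8 = 1.875 bits/symbol.

1.875 bits/symbol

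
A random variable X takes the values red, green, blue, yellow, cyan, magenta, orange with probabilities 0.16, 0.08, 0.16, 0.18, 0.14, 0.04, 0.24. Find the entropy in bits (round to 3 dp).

2.660 bits

H = −Σ pᵢ log₂ pᵢ.
−0.16·log₂(0.16) = 0.4230
−0.08·log₂(0.08) = 0.2915
−0.16·log₂(0.16) = 0.4230
−0.18·log₂(0.18) = 0.4453
−0.14·log₂(0.14) = 0.3971
−0.04·log₂(0.04) = 0.1858
−0.24·log₂(0.24) = 0.4941
Sum ≈ 2.6598 → 2.660 bits.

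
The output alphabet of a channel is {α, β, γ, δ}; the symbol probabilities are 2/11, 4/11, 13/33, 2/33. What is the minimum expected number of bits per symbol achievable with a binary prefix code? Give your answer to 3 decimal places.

1.848 bits/symbol

Repeatedly combine the two least-probable nodes; the expected code length is the sum of the merged weights.
merge 2/33 + 2/11 → 8/33
merge 8/33 + 4/11 → 20/33
merge 13/33 + 20/33 → 1
L = 8/33 + 20/33 + 1 = 61/33 ≈ 1.848 bits/symbol.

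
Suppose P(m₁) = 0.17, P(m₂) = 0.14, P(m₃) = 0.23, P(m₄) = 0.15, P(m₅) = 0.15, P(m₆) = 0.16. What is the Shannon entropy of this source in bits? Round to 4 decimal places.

2.5635 bits

H = −Σ pᵢ log₂ pᵢ.
−0.17·log₂(0.17) = 0.4346
−0.14·log₂(0.14) = 0.3971
−0.23·log₂(0.23) = 0.4877
−0.15·log₂(0.15) = 0.4105
−0.15·log₂(0.15) = 0.4105
−0.16·log₂(0.16) = 0.4230
Sum ≈ 2.5635 → 2.5635 bits.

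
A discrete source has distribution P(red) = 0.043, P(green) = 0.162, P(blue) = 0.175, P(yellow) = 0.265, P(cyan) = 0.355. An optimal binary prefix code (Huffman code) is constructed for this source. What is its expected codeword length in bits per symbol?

2.205 bits/symbol

Repeatedly combine the two least-probable nodes; the expected code length is the sum of the merged weights.
merge 43/1000 + 81/500 → 41/200
merge 7/40 + 41/200 → 19/50
merge 53/200 + 71/200 → 31/50
merge 19/50 + 31/50 → 1
L = 41/200 + 19/50 + 31/50 + 1 = 441/200 = 2.205 bits/symbol.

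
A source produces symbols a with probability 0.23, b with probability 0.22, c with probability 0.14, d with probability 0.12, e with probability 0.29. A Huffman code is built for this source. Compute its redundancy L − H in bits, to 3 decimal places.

Entropy H = −Σ p log₂ p ≈ 2.2503 bits.
Huffman merges: 3/25+7/50→13/50; 11/50+23/100→9/20; 13/50+29/100→11/20; 9/20+11/20→1. L = 113/50 ≈ 2.2600.
L − H = 2.2600 − 2.2503 = 0.010 bits.

0.010 bits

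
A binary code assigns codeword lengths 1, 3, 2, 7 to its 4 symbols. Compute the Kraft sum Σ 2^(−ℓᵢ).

0.8828125

With common denominator 2^7 = 128: Σ 2^(−ℓᵢ) = 64/128 + 16/128 + 32/128 + 1/128 = 113/128 = 0.8828125.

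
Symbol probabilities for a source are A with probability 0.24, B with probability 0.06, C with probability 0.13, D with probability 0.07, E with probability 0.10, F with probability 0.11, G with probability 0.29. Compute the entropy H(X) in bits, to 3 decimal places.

H = −Σ pᵢ log₂ pᵢ.
−0.24·log₂(0.24) = 0.4941
−0.06·log₂(0.06) = 0.2435
−0.13·log₂(0.13) = 0.3826
−0.07·log₂(0.07) = 0.2686
−0.10·log₂(0.10) = 0.3322
−0.11·log₂(0.11) = 0.3503
−0.29·log₂(0.29) = 0.5179
Sum ≈ 2.5893 → 2.589 bits.

2.589 bits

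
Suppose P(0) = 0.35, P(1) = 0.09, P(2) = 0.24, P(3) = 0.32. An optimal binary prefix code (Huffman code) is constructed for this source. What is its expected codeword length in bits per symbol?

1.98 bits/symbol

Repeatedly combine the two least-probable nodes; the expected code length is the sum of the merged weights.
merge 9/100 + 6/25 → 33/100
merge 8/25 + 33/100 → 13/20
merge 7/20 + 13/20 → 1
L = 33/100 + 13/20 + 1 = 99/50 = 1.98 bits/symbol.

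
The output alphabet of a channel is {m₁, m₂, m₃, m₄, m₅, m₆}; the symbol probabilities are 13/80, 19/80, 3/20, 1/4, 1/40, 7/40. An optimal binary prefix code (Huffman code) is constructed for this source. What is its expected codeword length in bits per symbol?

2.5125 bits/symbol

Repeatedly combine the two least-probable nodes; the expected code length is the sum of the merged weights.
merge 1/40 + 3/20 → 7/40
merge 13/80 + 7/40 → 27/80
merge 7/40 + 19/80 → 33/80
merge 1/4 + 27/80 → 47/80
merge 33/80 + 47/80 → 1
L = 7/40 + 27/80 + 33/80 + 47/80 + 1 = 201/80 = 2.5125 bits/symbol.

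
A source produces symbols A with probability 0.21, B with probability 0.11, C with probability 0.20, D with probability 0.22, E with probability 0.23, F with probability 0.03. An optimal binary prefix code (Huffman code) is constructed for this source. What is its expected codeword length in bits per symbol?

2.48 bits/symbol

Repeatedly combine the two least-probable nodes; the expected code length is the sum of the merged weights.
merge 3/100 + 11/100 → 7/50
merge 7/50 + 1/5 → 17/50
merge 21/100 + 11/50 → 43/100
merge 23/100 + 17/50 → 57/100
merge 43/100 + 57/100 → 1
L = 7/50 + 17/50 + 43/100 + 57/100 + 1 = 62/25 = 2.48 bits/symbol.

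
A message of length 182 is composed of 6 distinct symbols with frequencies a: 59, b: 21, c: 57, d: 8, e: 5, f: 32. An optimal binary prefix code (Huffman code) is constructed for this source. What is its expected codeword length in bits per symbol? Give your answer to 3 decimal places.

Probabilities are the counts divided by 182.
Repeatedly combine the two least-probable nodes; the expected code length is the sum of the merged weights.
merge 5/182 + 4/91 → 1/14
merge 1/14 + 3/26 → 17/91
merge 16/91 + 17/91 → 33/91
merge 57/182 + 59/182 → 58/91
merge 33/91 + 58/91 → 1
L = 1/14 + 17/91 + 33/91 + 58/91 + 1 = 411/182 ≈ 2.258 bits/symbol.

2.258 bits/symbol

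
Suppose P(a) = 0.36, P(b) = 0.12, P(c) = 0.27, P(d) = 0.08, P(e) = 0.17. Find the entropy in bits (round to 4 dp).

2.1338 bits

H = −Σ pᵢ log₂ pᵢ.
−0.36·log₂(0.36) = 0.5306
−0.12·log₂(0.12) = 0.3671
−0.27·log₂(0.27) = 0.5100
−0.08·log₂(0.08) = 0.2915
−0.17·log₂(0.17) = 0.4346
Sum ≈ 2.1338 → 2.1338 bits.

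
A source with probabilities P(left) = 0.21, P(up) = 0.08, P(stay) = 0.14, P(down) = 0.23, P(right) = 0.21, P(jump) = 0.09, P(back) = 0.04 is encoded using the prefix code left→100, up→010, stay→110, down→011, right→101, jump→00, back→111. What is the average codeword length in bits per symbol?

2.91 bits/symbol

L̄ = Σ pᵢ·ℓᵢ = 0.21·3 + 0.08·3 + 0.14·3 + 0.23·3 + 0.21·3 + 0.09·2 + 0.04·3 = 2.91 bits/symbol.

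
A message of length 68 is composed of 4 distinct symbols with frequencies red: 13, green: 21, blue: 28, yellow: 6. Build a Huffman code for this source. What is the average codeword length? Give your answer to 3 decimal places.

Probabilities are the counts divided by 68.
Repeatedly combine the two least-probable nodes; the expected code length is the sum of the merged weights.
merge 3/34 + 13/68 → 19/68
merge 19/68 + 21/68 → 10/17
merge 7/17 + 10/17 → 1
L = 19/68 + 10/17 + 1 = 127/68 ≈ 1.868 bits/symbol.

1.868 bits/symbol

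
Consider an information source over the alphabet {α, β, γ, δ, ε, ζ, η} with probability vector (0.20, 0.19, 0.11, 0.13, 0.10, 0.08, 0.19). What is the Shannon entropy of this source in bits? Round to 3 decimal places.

H = −Σ pᵢ log₂ pᵢ.
−0.20·log₂(0.20) = 0.4644
−0.19·log₂(0.19) = 0.4552
−0.11·log₂(0.11) = 0.3503
−0.13·log₂(0.13) = 0.3826
−0.10·log₂(0.10) = 0.3322
−0.08·log₂(0.08) = 0.2915
−0.19·log₂(0.19) = 0.4552
Sum ≈ 2.7315 → 2.731 bits.

2.731 bits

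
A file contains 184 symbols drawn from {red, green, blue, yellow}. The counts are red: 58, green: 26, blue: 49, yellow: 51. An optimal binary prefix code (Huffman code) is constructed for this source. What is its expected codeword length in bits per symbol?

Probabilities are the counts divided by 184.
Repeatedly combine the two least-probable nodes; the expected code length is the sum of the merged weights.
merge 13/92 + 49/184 → 75/184
merge 51/184 + 29/92 → 109/184
merge 75/184 + 109/184 → 1
L = 75/184 + 109/184 + 1 = 2 bits/symbol.

2 bits/symbol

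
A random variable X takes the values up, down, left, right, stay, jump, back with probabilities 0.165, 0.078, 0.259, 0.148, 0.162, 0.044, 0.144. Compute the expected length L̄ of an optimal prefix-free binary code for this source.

2.698 bits/symbol

Repeatedly combine the two least-probable nodes; the expected code length is the sum of the merged weights.
merge 11/250 + 39/500 → 61/500
merge 61/500 + 18/125 → 133/500
merge 37/250 + 81/500 → 31/100
merge 33/200 + 259/1000 → 53/125
merge 133/500 + 31/100 → 72/125
merge 53/125 + 72/125 → 1
L = 61/500 + 133/500 + 31/100 + 53/125 + 72/125 + 1 = 1349/500 = 2.698 bits/symbol.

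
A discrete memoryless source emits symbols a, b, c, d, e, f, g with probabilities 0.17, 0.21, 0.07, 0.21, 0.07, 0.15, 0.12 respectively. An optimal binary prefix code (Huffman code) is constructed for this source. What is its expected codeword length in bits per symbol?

2.72 bits/symbol

Repeatedly combine the two least-probable nodes; the expected code length is the sum of the merged weights.
merge 7/100 + 7/100 → 7/50
merge 3/25 + 7/50 → 13/50
merge 3/20 + 17/100 → 8/25
merge 21/100 + 21/100 → 21/50
merge 13/50 + 8/25 → 29/50
merge 21/50 + 29/50 → 1
L = 7/50 + 13/50 + 8/25 + 21/50 + 29/50 + 1 = 68/25 = 2.72 bits/symbol.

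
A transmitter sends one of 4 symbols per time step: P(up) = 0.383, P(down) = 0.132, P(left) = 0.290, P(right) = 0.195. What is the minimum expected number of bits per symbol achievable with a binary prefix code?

1.944 bits/symbol

Repeatedly combine the two least-probable nodes; the expected code length is the sum of the merged weights.
merge 33/250 + 39/200 → 327/1000
merge 29/100 + 327/1000 → 617/1000
merge 383/1000 + 617/1000 → 1
L = 327/1000 + 617/1000 + 1 = 243/125 = 1.944 bits/symbol.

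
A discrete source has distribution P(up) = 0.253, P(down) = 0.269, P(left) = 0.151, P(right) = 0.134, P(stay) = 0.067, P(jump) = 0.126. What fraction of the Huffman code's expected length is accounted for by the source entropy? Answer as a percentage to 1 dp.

Entropy H = −Σ p log₂ p ≈ 2.4494 bits.
Huffman merges: 67/1000+63/500→193/1000; 67/500+151/1000→57/200; 193/1000+253/1000→223/500; 269/1000+57/200→277/500; 223/500+277/500→1. L = 1239/500 ≈ 2.4780.
Efficiency = H/L = 2.4494/2.4780 = 98.8%.

98.8%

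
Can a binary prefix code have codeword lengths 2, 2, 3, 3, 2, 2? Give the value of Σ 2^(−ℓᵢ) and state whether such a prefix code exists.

1.25; no

With common denominator 2^3 = 8: Σ 2^(−ℓᵢ) = 2/8 + 2/8 + 1/8 + 1/8 + 2/8 + 2/8 = 10/8 = 1.25.
Kraft's inequality requires Σ ≤ 1; here Σ = 1.25 > 1, so no such prefix code exists.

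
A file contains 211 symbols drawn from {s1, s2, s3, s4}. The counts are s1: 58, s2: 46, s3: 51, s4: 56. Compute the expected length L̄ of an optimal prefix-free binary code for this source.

Probabilities are the counts divided by 211.
Repeatedly combine the two least-probable nodes; the expected code length is the sum of the merged weights.
merge 46/211 + 51/211 → 97/211
merge 56/211 + 58/211 → 114/211
merge 97/211 + 114/211 → 1
L = 97/211 + 114/211 + 1 = 2 bits/symbol.

2 bits/symbol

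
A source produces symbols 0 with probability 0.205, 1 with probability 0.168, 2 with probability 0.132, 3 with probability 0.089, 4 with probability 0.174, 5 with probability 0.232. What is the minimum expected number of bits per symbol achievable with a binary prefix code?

2.563 bits/symbol

Repeatedly combine the two least-probable nodes; the expected code length is the sum of the merged weights.
merge 89/1000 + 33/250 → 221/1000
merge 21/125 + 87/500 → 171/500
merge 41/200 + 221/1000 → 213/500
merge 29/125 + 171/500 → 287/500
merge 213/500 + 287/500 → 1
L = 221/1000 + 171/500 + 213/500 + 287/500 + 1 = 2563/1000 = 2.563 bits/symbol.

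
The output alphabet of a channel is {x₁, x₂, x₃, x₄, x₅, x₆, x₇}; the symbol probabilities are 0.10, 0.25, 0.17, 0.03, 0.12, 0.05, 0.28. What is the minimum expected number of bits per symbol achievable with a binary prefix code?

Repeatedly combine the two least-probable nodes; the expected code length is the sum of the merged weights.
merge 3/100 + 1/20 → 2/25
merge 2/25 + 1/10 → 9/50
merge 3/25 + 17/100 → 29/100
merge 9/50 + 1/4 → 43/100
merge 7/25 + 29/100 → 57/100
merge 43/100 + 57/100 → 1
L = 2/25 + 9/50 + 29/100 + 43/100 + 57/100 + 1 = 51/20 = 2.55 bits/symbol.

2.55 bits/symbol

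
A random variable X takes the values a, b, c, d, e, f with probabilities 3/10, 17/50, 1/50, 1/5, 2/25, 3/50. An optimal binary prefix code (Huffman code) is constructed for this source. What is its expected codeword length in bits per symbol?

2.24 bits/symbol

Repeatedly combine the two least-probable nodes; the expected code length is the sum of the merged weights.
merge 1/50 + 3/50 → 2/25
merge 2/25 + 2/25 → 4/25
merge 4/25 + 1/5 → 9/25
merge 3/10 + 17/50 → 16/25
merge 9/25 + 16/25 → 1
L = 2/25 + 4/25 + 9/25 + 16/25 + 1 = 56/25 = 2.24 bits/symbol.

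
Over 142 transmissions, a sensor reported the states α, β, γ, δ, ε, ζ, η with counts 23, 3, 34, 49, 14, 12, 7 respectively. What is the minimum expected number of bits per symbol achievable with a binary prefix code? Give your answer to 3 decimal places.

Probabilities are the counts divided by 142.
Repeatedly combine the two least-probable nodes; the expected code length is the sum of the merged weights.
merge 3/142 + 7/142 → 5/71
merge 5/71 + 6/71 → 11/71
merge 7/71 + 11/71 → 18/71
merge 23/142 + 17/71 → 57/142
merge 18/71 + 49/142 → 85/142
merge 57/142 + 85/142 → 1
L = 5/71 + 11/71 + 18/71 + 57/142 + 85/142 + 1 = 176/71 ≈ 2.479 bits/symbol.

2.479 bits/symbol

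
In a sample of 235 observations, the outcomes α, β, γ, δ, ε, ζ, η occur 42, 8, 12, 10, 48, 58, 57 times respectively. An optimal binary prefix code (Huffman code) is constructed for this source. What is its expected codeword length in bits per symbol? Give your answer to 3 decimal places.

2.511 bits/symbol

Probabilities are the counts divided by 235.
Repeatedly combine the two least-probable nodes; the expected code length is the sum of the merged weights.
merge 8/235 + 2/47 → 18/235
merge 12/235 + 18/235 → 6/47
merge 6/47 + 42/235 → 72/235
merge 48/235 + 57/235 → 21/47
merge 58/235 + 72/235 → 26/47
merge 21/47 + 26/47 → 1
L = 18/235 + 6/47 + 72/235 + 21/47 + 26/47 + 1 = 118/47 ≈ 2.511 bits/symbol.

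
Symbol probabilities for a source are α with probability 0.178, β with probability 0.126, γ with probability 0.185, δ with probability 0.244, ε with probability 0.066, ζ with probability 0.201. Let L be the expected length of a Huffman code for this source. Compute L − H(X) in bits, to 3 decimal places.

Entropy H = −Σ p log₂ p ≈ 2.4908 bits.
Huffman merges: 33/500+63/500→24/125; 89/500+37/200→363/1000; 24/125+201/1000→393/1000; 61/250+363/1000→607/1000; 393/1000+607/1000→1. L = 511/200 ≈ 2.5550.
L − H = 2.5550 − 2.4908 = 0.064 bits.

0.064 bits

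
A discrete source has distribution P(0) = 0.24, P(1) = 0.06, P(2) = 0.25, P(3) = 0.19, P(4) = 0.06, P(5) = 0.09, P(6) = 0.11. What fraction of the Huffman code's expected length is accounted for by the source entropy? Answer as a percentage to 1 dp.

98.8%

Entropy H = −Σ p log₂ p ≈ 2.5994 bits.
Huffman merges: 3/50+3/50→3/25; 9/100+11/100→1/5; 3/25+19/100→31/100; 1/5+6/25→11/25; 1/4+31/100→14/25; 11/25+14/25→1. L = 263/100 ≈ 2.6300.
Efficiency = H/L = 2.5994/2.6300 = 98.8%.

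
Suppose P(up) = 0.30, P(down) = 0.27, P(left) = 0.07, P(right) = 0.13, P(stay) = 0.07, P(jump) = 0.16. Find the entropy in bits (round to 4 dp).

H = −Σ pᵢ log₂ pᵢ.
−0.30·log₂(0.30) = 0.5211
−0.27·log₂(0.27) = 0.5100
−0.07·log₂(0.07) = 0.2686
−0.13·log₂(0.13) = 0.3826
−0.07·log₂(0.07) = 0.2686
−0.16·log₂(0.16) = 0.4230
Sum ≈ 2.3739 → 2.3739 bits.

2.3739 bits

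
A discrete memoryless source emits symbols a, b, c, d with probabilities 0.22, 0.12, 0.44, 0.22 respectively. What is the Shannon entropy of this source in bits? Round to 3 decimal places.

1.849 bits

H = −Σ pᵢ log₂ pᵢ.
−0.22·log₂(0.22) = 0.4806
−0.12·log₂(0.12) = 0.3671
−0.44·log₂(0.44) = 0.5211
−0.22·log₂(0.22) = 0.4806
Sum ≈ 1.8494 → 1.849 bits.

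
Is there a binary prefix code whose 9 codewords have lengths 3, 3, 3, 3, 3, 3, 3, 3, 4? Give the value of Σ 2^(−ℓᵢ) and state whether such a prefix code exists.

1.0625; no

With common denominator 2^4 = 16: Σ 2^(−ℓᵢ) = 2/16 + 2/16 + 2/16 + 2/16 + 2/16 + 2/16 + 2/16 + 2/16 + 1/16 = 17/16 = 1.0625.
Kraft's inequality requires Σ ≤ 1; here Σ = 1.0625 > 1, so no such prefix code exists.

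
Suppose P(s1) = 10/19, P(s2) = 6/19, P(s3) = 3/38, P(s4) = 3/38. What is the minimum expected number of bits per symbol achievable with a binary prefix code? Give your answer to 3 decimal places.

Repeatedly combine the two least-probable nodes; the expected code length is the sum of the merged weights.
merge 3/38 + 3/38 → 3/19
merge 3/19 + 6/19 → 9/19
merge 9/19 + 10/19 → 1
L = 3/19 + 9/19 + 1 = 31/19 ≈ 1.632 bits/symbol.

1.632 bits/symbol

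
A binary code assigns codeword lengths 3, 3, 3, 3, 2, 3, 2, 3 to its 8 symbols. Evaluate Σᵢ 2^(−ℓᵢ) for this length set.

With common denominator 2^3 = 8: Σ 2^(−ℓᵢ) = 1/8 + 1/8 + 1/8 + 1/8 + 2/8 + 1/8 + 2/8 + 1/8 = 10/8 = 1.25.

1.25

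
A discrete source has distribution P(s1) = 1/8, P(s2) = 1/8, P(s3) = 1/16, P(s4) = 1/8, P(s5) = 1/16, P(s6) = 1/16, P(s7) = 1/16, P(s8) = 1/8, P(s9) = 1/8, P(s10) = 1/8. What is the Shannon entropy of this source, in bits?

3.25 bits

Each probability is a power of 1/2, so log₂(1/p) is an integer.
H = Σ p·log₂(1/p) = 1/8·3 + 1/8·3 + 1/16·4 + 1/8·3 + 1/16·4 + 1/16·4 + 1/16·4 + 1/8·3 + 1/8·3 + 1/8·3 = 3.25 bits.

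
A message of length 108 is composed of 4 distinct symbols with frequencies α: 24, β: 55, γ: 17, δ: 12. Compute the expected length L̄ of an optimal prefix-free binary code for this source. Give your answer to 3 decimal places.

1.759 bits/symbol

Probabilities are the counts divided by 108.
Repeatedly combine the two least-probable nodes; the expected code length is the sum of the merged weights.
merge 1/9 + 17/108 → 29/108
merge 2/9 + 29/108 → 53/108
merge 53/108 + 55/108 → 1
L = 29/108 + 53/108 + 1 = 95/54 ≈ 1.759 bits/symbol.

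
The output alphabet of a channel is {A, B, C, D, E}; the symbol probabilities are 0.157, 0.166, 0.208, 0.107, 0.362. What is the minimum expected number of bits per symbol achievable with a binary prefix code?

Repeatedly combine the two least-probable nodes; the expected code length is the sum of the merged weights.
merge 107/1000 + 157/1000 → 33/125
merge 83/500 + 26/125 → 187/500
merge 33/125 + 181/500 → 313/500
merge 187/500 + 313/500 → 1
L = 33/125 + 187/500 + 313/500 + 1 = 283/125 = 2.264 bits/symbol.

2.264 bits/symbol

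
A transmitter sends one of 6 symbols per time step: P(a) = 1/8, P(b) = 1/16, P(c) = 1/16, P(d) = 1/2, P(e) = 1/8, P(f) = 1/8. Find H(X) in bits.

2.125 bits

Each probability is a power of 1/2, so log₂(1/p) is an integer.
H = Σ p·log₂(1/p) = 1/8·3 + 1/16·4 + 1/16·4 + 1/2·1 + 1/8·3 + 1/8·3 = 2.125 bits.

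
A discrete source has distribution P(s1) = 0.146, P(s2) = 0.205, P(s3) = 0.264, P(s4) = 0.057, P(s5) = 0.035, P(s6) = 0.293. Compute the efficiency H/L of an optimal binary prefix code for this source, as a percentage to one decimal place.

98.9%

Entropy H = −Σ p log₂ p ≈ 2.3050 bits.
Huffman merges: 7/200+57/1000→23/250; 23/250+73/500→119/500; 41/200+119/500→443/1000; 33/125+293/1000→557/1000; 443/1000+557/1000→1. L = 233/100 ≈ 2.3300.
Efficiency = H/L = 2.3050/2.3300 = 98.9%.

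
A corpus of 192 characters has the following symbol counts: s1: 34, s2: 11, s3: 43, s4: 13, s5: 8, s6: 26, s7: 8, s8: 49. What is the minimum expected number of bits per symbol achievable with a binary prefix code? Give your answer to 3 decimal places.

Probabilities are the counts divided by 192.
Repeatedly combine the two least-probable nodes; the expected code length is the sum of the merged weights.
merge 1/24 + 1/24 → 1/12
merge 11/192 + 13/192 → 1/8
merge 1/12 + 1/8 → 5/24
merge 13/96 + 17/96 → 5/16
merge 5/24 + 43/192 → 83/192
merge 49/192 + 5/16 → 109/192
merge 83/192 + 109/192 → 1
L = 1/12 + 1/8 + 5/24 + 5/16 + 83/192 + 109/192 + 1 = 131/48 ≈ 2.729 bits/symbol.

2.729 bits/symbol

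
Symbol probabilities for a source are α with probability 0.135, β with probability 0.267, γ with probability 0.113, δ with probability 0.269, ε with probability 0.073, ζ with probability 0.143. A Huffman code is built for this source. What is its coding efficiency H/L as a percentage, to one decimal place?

99.0%

Entropy H = −Σ p log₂ p ≈ 2.4406 bits.
Huffman merges: 73/1000+113/1000→93/500; 27/200+143/1000→139/500; 93/500+267/1000→453/1000; 269/1000+139/500→547/1000; 453/1000+547/1000→1. L = 308/125 ≈ 2.4640.
Efficiency = H/L = 2.4406/2.4640 = 99.0%.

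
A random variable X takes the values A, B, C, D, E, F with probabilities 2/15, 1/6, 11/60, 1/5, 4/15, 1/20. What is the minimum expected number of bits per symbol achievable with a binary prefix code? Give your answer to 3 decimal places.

2.533 bits/symbol

Repeatedly combine the two least-probable nodes; the expected code length is the sum of the merged weights.
merge 1/20 + 2/15 → 11/60
merge 1/6 + 11/60 → 7/20
merge 11/60 + 1/5 → 23/60
merge 4/15 + 7/20 → 37/60
merge 23/60 + 37/60 → 1
L = 11/60 + 7/20 + 23/60 + 37/60 + 1 = 38/15 ≈ 2.533 bits/symbol.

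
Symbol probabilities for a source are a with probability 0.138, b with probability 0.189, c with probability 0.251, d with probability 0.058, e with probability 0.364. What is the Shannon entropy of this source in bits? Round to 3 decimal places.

2.118 bits

H = −Σ pᵢ log₂ pᵢ.
−0.138·log₂(0.138) = 0.3943
−0.189·log₂(0.189) = 0.4543
−0.251·log₂(0.251) = 0.5006
−0.058·log₂(0.058) = 0.2383
−0.364·log₂(0.364) = 0.5307
Sum ≈ 2.1181 → 2.118 bits.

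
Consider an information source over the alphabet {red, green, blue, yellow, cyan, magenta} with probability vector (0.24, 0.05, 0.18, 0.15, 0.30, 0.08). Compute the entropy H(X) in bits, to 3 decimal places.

H = −Σ pᵢ log₂ pᵢ.
−0.24·log₂(0.24) = 0.4941
−0.05·log₂(0.05) = 0.2161
−0.18·log₂(0.18) = 0.4453
−0.15·log₂(0.15) = 0.4105
−0.30·log₂(0.30) = 0.5211
−0.08·log₂(0.08) = 0.2915
Sum ≈ 2.3787 → 2.379 bits.

2.379 bits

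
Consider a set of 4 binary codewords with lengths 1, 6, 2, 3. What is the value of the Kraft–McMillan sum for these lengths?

0.890625

With common denominator 2^6 = 64: Σ 2^(−ℓᵢ) = 32/64 + 1/64 + 16/64 + 8/64 = 57/64 = 0.890625.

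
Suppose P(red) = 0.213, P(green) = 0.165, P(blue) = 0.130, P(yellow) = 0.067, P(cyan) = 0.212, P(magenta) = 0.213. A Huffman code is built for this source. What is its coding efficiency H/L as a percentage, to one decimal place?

Entropy H = −Σ p log₂ p ≈ 2.4977 bits.
Huffman merges: 67/1000+13/100→197/1000; 33/200+197/1000→181/500; 53/250+213/1000→17/40; 213/1000+181/500→23/40; 17/40+23/40→1. L = 2559/1000 ≈ 2.5590.
Efficiency = H/L = 2.4977/2.5590 = 97.6%.

97.6%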